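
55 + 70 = 125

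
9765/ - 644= -16 + 77/92 = - 15.16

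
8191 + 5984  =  14175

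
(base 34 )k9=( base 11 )577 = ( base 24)14h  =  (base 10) 689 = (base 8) 1261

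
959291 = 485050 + 474241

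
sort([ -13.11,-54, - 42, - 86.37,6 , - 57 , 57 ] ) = [ - 86.37,  -  57,- 54, - 42, - 13.11,  6,57]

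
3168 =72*44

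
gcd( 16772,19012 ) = 28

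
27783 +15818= 43601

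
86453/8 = 10806 + 5/8 = 10806.62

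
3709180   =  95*39044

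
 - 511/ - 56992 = 511/56992 = 0.01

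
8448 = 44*192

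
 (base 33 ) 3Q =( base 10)125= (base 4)1331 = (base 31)41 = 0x7D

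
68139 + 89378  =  157517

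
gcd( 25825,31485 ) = 5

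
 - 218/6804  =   - 1+3293/3402 =- 0.03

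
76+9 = 85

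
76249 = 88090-11841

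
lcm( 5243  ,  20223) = 141561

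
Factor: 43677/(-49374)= - 2^( - 1)*13^( - 1)*23^1=- 23/26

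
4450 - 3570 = 880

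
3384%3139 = 245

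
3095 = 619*5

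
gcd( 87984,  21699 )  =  9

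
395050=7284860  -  6889810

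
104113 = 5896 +98217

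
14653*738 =10813914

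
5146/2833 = 5146/2833= 1.82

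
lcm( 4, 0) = 0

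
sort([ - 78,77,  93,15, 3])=[ - 78,3, 15,77,93 ] 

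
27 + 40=67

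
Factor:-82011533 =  - 82011533^1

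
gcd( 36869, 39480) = 7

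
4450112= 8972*496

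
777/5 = 155 + 2/5 = 155.40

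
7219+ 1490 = 8709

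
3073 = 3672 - 599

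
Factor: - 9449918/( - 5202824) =4724959/2601412 = 2^( - 2)*11^( - 1 )*23^1*59123^( - 1 )*205433^1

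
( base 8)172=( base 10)122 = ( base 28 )4a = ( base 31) 3T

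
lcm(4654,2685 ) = 69810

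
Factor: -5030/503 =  - 2^1 * 5^1 = -10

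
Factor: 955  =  5^1*191^1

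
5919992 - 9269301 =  - 3349309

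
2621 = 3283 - 662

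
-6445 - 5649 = -12094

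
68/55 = 68/55 = 1.24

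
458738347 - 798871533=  -340133186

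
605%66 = 11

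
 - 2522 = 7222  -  9744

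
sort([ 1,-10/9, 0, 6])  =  [ - 10/9, 0, 1,6]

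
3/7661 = 3/7661 = 0.00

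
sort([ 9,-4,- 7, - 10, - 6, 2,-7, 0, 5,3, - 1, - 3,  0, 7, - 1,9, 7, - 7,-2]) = [ - 10 , - 7, - 7, - 7, - 6, - 4, - 3, - 2, - 1,  -  1, 0 , 0, 2,3 , 5, 7,  7, 9, 9 ] 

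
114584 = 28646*4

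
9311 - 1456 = 7855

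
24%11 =2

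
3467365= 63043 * 55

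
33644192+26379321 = 60023513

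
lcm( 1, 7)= 7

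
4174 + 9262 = 13436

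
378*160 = 60480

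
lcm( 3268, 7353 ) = 29412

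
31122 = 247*126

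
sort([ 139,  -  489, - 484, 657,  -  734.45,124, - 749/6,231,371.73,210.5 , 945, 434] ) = [-734.45, -489, - 484,-749/6,124,139,210.5,231 , 371.73,  434 , 657,945]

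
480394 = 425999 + 54395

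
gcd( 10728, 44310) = 6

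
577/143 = 577/143 = 4.03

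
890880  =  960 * 928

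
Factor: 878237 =17^1 *19^1 * 2719^1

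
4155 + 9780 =13935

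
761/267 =761/267 = 2.85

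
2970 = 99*30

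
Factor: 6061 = 11^1*19^1*29^1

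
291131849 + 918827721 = 1209959570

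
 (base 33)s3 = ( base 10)927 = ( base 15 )41c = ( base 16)39f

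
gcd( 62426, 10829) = 637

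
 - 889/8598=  - 1 + 7709/8598 = - 0.10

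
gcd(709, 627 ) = 1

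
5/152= 5/152= 0.03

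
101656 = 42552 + 59104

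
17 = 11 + 6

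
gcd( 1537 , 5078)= 1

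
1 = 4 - 3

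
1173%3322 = 1173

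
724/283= 724/283 = 2.56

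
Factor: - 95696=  - 2^4*5981^1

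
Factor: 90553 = 83^1*1091^1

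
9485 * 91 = 863135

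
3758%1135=353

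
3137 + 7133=10270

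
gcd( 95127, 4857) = 3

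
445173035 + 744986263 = 1190159298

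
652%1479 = 652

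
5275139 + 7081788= 12356927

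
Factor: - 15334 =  - 2^1 * 11^1*17^1*41^1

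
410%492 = 410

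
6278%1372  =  790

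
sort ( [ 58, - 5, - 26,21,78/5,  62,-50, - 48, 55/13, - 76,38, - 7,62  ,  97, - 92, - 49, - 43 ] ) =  [- 92, - 76, - 50, - 49,-48, - 43 , - 26, - 7, - 5,55/13,78/5,21,38, 58 , 62 , 62,97] 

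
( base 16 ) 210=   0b1000010000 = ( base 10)528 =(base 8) 1020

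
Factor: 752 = 2^4*47^1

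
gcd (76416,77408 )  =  32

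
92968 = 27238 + 65730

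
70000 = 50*1400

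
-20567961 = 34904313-55472274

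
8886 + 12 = 8898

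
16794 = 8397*2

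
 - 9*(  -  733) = 6597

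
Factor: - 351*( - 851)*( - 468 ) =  - 2^2*3^5*13^2*23^1 * 37^1=- 139792068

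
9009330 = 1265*7122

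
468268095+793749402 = 1262017497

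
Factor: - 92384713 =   -  271^1*340903^1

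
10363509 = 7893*1313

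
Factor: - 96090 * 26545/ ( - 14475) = 2^1*193^( - 1) * 3203^1 * 5309^1 = 34009454/193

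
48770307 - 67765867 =-18995560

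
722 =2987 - 2265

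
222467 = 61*3647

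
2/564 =1/282 = 0.00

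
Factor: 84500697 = 3^1 * 157^1*179407^1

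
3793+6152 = 9945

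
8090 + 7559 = 15649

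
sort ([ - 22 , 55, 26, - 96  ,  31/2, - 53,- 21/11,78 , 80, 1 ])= [-96, - 53, - 22, - 21/11,1,31/2,26, 55,78,  80 ]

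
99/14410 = 9/1310 = 0.01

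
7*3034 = 21238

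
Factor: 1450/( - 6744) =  - 725/3372 =-  2^(-2)* 3^( - 1)*5^2*29^1*281^( - 1)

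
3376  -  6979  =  -3603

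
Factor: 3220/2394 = 230/171  =  2^1 * 3^( - 2 ) * 5^1*19^( - 1 )*23^1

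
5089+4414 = 9503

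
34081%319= 267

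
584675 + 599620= 1184295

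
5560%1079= 165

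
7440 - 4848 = 2592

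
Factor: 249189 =3^1*83063^1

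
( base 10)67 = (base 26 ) 2f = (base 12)57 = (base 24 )2J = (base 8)103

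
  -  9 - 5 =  - 14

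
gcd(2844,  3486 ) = 6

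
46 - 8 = 38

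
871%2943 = 871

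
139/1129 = 139/1129=   0.12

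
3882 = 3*1294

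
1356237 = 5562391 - 4206154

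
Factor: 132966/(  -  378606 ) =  - 3^1*83^1*709^ ( - 1 )  =  -249/709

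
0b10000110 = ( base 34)3W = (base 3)11222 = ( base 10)134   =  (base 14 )98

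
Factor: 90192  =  2^4*3^1*1879^1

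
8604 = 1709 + 6895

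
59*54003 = 3186177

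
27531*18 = 495558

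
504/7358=252/3679  =  0.07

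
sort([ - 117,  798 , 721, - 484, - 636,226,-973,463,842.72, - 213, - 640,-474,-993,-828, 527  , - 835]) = [ - 993, - 973, - 835, - 828, - 640,-636, - 484,-474,-213,-117 , 226, 463,  527,721,798,842.72]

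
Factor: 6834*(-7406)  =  -50612604 = -2^2*3^1*7^1 * 17^1*23^2 * 67^1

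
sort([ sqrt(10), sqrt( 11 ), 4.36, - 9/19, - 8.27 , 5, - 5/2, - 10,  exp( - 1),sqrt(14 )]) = [ - 10, - 8.27, - 5/2, - 9/19, exp( - 1),sqrt( 10), sqrt( 11), sqrt( 14),4.36 , 5]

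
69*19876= 1371444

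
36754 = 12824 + 23930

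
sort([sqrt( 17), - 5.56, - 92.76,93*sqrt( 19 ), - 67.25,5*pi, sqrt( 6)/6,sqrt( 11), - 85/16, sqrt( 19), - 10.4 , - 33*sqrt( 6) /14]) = [ - 92.76,-67.25 , - 10.4 , - 33*sqrt( 6 )/14, - 5.56, - 85/16, sqrt ( 6)/6,  sqrt( 11), sqrt( 17), sqrt( 19 ), 5  *  pi , 93* sqrt( 19) ] 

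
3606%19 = 15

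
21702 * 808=17535216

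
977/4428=977/4428=0.22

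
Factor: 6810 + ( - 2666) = 4144=2^4*7^1 * 37^1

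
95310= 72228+23082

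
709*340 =241060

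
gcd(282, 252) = 6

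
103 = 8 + 95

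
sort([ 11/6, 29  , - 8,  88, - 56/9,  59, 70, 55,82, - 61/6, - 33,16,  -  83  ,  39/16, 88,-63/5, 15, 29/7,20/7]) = [- 83, - 33, - 63/5,-61/6, - 8, - 56/9,11/6 , 39/16,20/7, 29/7, 15,16,29, 55, 59, 70,82, 88,88] 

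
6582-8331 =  - 1749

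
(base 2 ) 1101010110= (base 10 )854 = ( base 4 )31112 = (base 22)1GI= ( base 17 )2g4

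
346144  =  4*86536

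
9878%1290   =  848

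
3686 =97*38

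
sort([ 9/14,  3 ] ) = [9/14 , 3] 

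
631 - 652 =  - 21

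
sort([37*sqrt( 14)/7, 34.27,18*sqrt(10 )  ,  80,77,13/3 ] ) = [ 13/3, 37 * sqrt( 14)/7,34.27, 18*sqrt(10 ), 77, 80 ] 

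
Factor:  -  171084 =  - 2^2*3^1*53^1 * 269^1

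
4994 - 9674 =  - 4680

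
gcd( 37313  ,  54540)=1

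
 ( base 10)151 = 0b10010111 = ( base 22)6j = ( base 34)4F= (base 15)a1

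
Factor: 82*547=2^1*41^1*547^1  =  44854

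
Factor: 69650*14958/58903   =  2^2*3^3*5^2*7^1*13^( - 1 ) * 23^ (-1)*197^( - 1)*199^1*277^1 = 1041824700/58903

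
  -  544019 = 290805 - 834824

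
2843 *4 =11372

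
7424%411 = 26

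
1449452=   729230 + 720222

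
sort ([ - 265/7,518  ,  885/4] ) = [- 265/7,885/4,518]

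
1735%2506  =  1735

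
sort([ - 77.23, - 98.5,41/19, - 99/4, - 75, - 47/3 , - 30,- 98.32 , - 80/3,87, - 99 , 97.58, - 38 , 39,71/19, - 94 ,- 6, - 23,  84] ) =[ - 99, - 98.5, - 98.32, - 94 , - 77.23,- 75, - 38, - 30, - 80/3,  -  99/4, - 23, - 47/3 , - 6,41/19,71/19,39, 84, 87,97.58]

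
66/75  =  22/25  =  0.88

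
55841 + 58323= 114164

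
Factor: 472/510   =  2^2*3^( - 1) *5^(-1)*17^(-1 )*59^1 = 236/255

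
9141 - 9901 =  - 760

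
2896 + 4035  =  6931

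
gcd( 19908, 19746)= 18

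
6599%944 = 935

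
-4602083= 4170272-8772355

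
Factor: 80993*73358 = 2^1*11^1*37^1*43^1*199^1*853^1 = 5941484494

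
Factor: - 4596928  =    -  2^6*7^1*31^1*331^1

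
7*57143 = 400001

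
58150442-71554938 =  - 13404496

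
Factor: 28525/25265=35/31 = 5^1*7^1*31^( - 1)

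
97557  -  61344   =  36213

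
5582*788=4398616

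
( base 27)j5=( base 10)518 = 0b1000000110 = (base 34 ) F8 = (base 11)431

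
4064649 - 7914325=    - 3849676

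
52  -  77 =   -  25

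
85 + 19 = 104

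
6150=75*82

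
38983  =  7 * 5569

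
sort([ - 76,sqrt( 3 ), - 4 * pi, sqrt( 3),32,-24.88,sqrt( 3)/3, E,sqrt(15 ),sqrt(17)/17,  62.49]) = [ - 76, - 24.88,-4 * pi,sqrt(17)/17,sqrt ( 3 )/3, sqrt(3),sqrt( 3),E , sqrt( 15), 32, 62.49 ]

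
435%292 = 143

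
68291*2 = 136582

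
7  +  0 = 7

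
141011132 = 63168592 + 77842540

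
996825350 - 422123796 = 574701554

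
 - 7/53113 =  - 1+53106/53113 = - 0.00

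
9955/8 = 9955/8 = 1244.38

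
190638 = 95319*2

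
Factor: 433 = 433^1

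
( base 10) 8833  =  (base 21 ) K0D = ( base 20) 121d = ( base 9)13104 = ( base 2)10001010000001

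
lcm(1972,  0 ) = 0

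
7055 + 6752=13807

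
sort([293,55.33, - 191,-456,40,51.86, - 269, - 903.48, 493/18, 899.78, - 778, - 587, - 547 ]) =[ - 903.48, - 778,- 587, - 547, - 456, - 269, - 191, 493/18 , 40, 51.86,  55.33,293,899.78 ]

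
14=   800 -786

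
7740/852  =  645/71 = 9.08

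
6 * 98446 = 590676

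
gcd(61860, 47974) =2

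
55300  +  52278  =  107578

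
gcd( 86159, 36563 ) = 1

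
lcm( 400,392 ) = 19600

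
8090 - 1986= 6104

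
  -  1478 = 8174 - 9652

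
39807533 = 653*60961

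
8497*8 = 67976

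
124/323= 124/323 = 0.38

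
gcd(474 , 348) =6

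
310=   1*310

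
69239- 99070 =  - 29831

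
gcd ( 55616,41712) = 13904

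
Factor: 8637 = 3^1  *  2879^1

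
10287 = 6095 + 4192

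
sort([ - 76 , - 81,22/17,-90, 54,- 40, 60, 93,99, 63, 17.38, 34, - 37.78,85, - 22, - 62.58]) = [-90, - 81, - 76,-62.58, - 40, - 37.78,-22, 22/17,17.38, 34, 54, 60,63, 85, 93, 99] 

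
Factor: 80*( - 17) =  - 2^4*5^1*17^1 = - 1360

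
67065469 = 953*70373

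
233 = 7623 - 7390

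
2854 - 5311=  - 2457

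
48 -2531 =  - 2483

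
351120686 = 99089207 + 252031479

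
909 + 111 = 1020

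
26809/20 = 1340 + 9/20 = 1340.45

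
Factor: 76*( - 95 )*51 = -368220 = -2^2*3^1 * 5^1*17^1 * 19^2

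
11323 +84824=96147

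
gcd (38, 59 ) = 1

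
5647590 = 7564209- 1916619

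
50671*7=354697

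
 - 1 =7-8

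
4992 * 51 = 254592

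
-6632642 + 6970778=338136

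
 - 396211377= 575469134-971680511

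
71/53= 71/53 = 1.34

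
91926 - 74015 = 17911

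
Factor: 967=967^1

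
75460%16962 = 7612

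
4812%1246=1074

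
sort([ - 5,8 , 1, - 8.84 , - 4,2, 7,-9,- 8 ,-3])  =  [ - 9,-8.84, - 8,-5, - 4, - 3,1 , 2 , 7, 8]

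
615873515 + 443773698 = 1059647213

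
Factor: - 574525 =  - 5^2  *7^3* 67^1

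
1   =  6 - 5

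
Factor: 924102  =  2^1*3^3*109^1*157^1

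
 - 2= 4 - 6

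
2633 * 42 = 110586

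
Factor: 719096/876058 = 359548/438029 = 2^2*7^1*12841^1 * 438029^ ( - 1)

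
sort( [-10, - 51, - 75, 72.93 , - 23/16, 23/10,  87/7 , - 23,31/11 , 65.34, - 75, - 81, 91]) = [ - 81, - 75, -75,-51, - 23,-10 ,-23/16, 23/10,31/11,87/7,  65.34, 72.93, 91] 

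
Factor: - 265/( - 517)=5^1*11^( - 1) * 47^( - 1) *53^1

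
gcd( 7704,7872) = 24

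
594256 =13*45712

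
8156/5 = 8156/5 = 1631.20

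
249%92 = 65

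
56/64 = 7/8 = 0.88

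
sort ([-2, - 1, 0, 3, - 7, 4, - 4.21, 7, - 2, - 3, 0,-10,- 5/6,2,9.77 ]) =[-10 , - 7, - 4.21, - 3,- 2, - 2, - 1,- 5/6,  0, 0,2,3,4, 7,9.77]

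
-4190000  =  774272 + -4964272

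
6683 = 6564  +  119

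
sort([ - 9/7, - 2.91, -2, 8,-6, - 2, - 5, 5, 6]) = [ - 6, - 5 , -2.91  ,-2, - 2,- 9/7,5, 6,8 ]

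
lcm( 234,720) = 9360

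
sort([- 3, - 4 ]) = [ - 4, - 3]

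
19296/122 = 9648/61 = 158.16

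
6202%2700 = 802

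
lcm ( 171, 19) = 171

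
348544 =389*896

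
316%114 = 88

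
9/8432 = 9/8432 = 0.00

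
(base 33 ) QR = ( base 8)1565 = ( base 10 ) 885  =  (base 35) PA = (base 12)619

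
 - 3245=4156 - 7401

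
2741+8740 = 11481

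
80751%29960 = 20831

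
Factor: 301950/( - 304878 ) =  -3^1*5^2 * 7^( - 2)*11^1*17^(-1) = -825/833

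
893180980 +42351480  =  935532460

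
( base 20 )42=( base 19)46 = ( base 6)214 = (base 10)82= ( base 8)122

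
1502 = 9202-7700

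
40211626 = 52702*763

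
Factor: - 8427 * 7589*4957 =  - 3^1* 53^2 * 4957^1*7589^1 =- 317012557371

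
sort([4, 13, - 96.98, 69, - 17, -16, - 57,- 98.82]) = [-98.82, - 96.98, - 57, - 17, - 16,4,13,69] 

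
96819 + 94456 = 191275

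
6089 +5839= 11928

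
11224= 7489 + 3735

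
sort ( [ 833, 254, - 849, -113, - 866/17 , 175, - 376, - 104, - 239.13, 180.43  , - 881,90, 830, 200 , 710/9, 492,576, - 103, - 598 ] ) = [ - 881, - 849, - 598,-376,-239.13,-113, - 104,- 103, - 866/17, 710/9 , 90,  175, 180.43,200, 254,492, 576, 830, 833 ]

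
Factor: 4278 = 2^1*3^1*23^1*31^1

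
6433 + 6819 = 13252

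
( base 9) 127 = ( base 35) 31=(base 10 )106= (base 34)34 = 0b1101010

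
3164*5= 15820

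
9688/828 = 2422/207 = 11.70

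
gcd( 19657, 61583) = 1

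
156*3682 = 574392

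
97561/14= 97561/14 = 6968.64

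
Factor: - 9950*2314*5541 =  - 127577646300 = - 2^2*3^1 * 5^2*13^1*89^1*199^1*1847^1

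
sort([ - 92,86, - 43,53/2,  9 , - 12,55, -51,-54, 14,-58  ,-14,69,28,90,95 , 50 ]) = [ - 92, - 58 , - 54, - 51, - 43, -14,-12,  9,  14, 53/2, 28, 50,  55, 69, 86,  90,95 ] 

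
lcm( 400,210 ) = 8400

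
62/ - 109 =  - 1+47/109 = -0.57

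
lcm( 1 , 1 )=1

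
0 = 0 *482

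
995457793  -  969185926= 26271867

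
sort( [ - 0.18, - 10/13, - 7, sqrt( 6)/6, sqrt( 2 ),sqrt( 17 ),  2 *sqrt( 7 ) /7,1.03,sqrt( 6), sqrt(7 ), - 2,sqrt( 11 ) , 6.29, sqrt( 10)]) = [ - 7, - 2, - 10/13, - 0.18,sqrt( 6 )/6, 2*sqrt( 7 )/7,1.03, sqrt ( 2),sqrt( 6),sqrt( 7), sqrt( 10 ), sqrt( 11),sqrt(17),6.29 ] 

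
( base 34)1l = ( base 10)55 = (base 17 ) 34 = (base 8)67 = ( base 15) 3A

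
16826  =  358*47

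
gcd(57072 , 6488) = 8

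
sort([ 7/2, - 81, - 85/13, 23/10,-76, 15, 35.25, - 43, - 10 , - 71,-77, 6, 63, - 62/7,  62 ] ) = [ - 81, - 77, - 76, - 71, - 43, - 10,  -  62/7 , - 85/13, 23/10,7/2, 6,15, 35.25, 62,  63 ] 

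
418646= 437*958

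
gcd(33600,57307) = 1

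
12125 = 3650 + 8475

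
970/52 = 485/26 =18.65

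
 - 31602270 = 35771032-67373302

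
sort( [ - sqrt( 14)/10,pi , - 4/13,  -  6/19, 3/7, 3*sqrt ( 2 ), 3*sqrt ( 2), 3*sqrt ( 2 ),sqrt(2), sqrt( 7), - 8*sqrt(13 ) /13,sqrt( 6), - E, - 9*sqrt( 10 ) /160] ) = [ - E, - 8*sqrt( 13) /13, - sqrt( 14) /10, - 6/19, -4/13, - 9*sqrt( 10) /160, 3/7,sqrt( 2), sqrt(6), sqrt(7 ), pi,3 * sqrt( 2),3 * sqrt(2),3*sqrt( 2 ) ]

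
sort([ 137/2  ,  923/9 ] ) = [ 137/2,923/9 ] 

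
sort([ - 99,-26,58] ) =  [  -  99, - 26,58]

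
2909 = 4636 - 1727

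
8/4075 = 8/4075 = 0.00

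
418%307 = 111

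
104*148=15392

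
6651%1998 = 657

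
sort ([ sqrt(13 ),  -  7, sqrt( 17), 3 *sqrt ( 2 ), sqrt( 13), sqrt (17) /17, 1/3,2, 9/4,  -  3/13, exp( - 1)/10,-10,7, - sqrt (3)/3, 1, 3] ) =[- 10, - 7, - sqrt(3)/3, - 3/13, exp( - 1) /10,sqrt ( 17)/17,1/3,1,2, 9/4, 3,sqrt( 13 ), sqrt(13),sqrt( 17 ),  3 * sqrt(2 ),  7]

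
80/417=80/417 = 0.19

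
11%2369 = 11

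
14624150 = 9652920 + 4971230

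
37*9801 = 362637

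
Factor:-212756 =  - 2^2*53189^1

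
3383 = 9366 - 5983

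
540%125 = 40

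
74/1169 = 74/1169  =  0.06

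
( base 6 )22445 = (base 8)6175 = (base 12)1A25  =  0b110001111101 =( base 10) 3197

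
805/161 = 5= 5.00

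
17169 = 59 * 291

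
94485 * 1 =94485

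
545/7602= 545/7602 = 0.07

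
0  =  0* 953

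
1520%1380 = 140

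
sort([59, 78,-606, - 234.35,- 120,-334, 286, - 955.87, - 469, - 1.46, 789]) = [-955.87, - 606, - 469, - 334, - 234.35 , - 120, - 1.46, 59, 78, 286,789 ]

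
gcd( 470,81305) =5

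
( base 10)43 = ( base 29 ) 1e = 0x2b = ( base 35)18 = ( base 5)133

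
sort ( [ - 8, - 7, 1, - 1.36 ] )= [ - 8, - 7, - 1.36, 1 ]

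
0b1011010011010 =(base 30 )6CQ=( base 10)5786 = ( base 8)13232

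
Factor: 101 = 101^1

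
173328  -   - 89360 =262688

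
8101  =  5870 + 2231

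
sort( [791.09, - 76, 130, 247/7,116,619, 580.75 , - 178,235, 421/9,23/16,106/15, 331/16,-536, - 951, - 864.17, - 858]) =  [ - 951, - 864.17, - 858, - 536, - 178, - 76, 23/16,106/15, 331/16, 247/7, 421/9, 116, 130,235, 580.75, 619,791.09]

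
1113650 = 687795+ 425855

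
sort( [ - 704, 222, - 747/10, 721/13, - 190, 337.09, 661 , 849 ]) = [  -  704, - 190, - 747/10, 721/13,222, 337.09,661, 849] 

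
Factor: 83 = 83^1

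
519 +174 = 693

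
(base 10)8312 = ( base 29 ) 9PI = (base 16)2078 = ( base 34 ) 76g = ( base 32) 83O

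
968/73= 968/73  =  13.26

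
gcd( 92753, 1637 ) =1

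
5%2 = 1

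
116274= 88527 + 27747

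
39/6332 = 39/6332 = 0.01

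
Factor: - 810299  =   - 7^1 * 115757^1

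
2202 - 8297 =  -6095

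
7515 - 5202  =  2313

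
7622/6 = 3811/3=1270.33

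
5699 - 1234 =4465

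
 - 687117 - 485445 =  - 1172562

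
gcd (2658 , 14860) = 2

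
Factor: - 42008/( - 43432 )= 59/61 = 59^1*61^( - 1 )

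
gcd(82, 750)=2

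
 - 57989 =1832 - 59821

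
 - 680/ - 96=7 + 1/12 = 7.08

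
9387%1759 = 592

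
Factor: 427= 7^1*61^1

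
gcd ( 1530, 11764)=34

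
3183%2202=981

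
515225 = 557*925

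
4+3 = 7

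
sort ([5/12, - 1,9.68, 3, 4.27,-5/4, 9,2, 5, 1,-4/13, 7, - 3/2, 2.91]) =[ - 3/2 , - 5/4, - 1, - 4/13,  5/12,  1,2 , 2.91, 3, 4.27 , 5, 7, 9, 9.68]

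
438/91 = 438/91 = 4.81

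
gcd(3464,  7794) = 866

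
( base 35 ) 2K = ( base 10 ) 90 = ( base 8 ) 132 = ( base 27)39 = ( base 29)33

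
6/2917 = 6/2917 = 0.00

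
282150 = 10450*27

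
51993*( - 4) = - 207972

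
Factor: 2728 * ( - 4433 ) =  - 2^3*11^2*13^1*31^2  =  - 12093224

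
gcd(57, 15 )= 3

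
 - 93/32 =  - 93/32  =  - 2.91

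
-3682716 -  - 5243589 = 1560873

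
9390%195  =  30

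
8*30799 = 246392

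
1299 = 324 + 975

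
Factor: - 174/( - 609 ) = 2^1*7^( - 1 )  =  2/7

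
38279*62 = 2373298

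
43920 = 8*5490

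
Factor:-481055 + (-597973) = -2^2*3^3*97^1*103^1 = -1079028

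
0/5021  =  0 = 0.00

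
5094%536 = 270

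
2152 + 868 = 3020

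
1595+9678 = 11273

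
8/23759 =8/23759=0.00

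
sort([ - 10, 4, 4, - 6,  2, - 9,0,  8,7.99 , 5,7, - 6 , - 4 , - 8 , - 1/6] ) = [ - 10,  -  9, - 8,  -  6, - 6 , - 4, - 1/6,  0 , 2 , 4,  4, 5, 7 , 7.99,8] 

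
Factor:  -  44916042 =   -  2^1*3^1*1583^1*4729^1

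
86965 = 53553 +33412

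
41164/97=41164/97 = 424.37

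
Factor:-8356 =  -2^2*2089^1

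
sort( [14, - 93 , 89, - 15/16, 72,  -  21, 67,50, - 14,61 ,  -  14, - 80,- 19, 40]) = [ - 93, -80, - 21 , - 19, - 14, - 14, - 15/16,14,40,50, 61,  67 , 72,89] 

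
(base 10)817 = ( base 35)nc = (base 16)331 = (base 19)250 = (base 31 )QB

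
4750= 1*4750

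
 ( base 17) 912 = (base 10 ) 2620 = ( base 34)292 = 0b101000111100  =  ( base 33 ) 2dd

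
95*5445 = 517275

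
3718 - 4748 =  - 1030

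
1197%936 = 261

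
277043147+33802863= 310846010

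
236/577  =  236/577 =0.41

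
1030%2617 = 1030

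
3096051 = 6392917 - 3296866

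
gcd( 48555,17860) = 5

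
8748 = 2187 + 6561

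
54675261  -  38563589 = 16111672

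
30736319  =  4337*7087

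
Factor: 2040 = 2^3*3^1*5^1*17^1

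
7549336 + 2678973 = 10228309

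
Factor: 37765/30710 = 2^( - 1)*7^1*13^1* 37^( - 1) = 91/74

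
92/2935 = 92/2935 = 0.03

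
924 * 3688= 3407712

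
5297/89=59 + 46/89  =  59.52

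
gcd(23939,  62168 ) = 1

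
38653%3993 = 2716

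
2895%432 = 303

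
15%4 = 3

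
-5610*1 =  - 5610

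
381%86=37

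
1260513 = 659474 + 601039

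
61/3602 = 61/3602 = 0.02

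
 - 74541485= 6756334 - 81297819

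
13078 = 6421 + 6657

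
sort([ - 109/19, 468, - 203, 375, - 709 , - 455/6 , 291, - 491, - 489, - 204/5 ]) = [ - 709 , - 491, - 489,-203,- 455/6,-204/5, - 109/19, 291, 375,468]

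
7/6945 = 7/6945=0.00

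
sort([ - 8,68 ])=[ - 8, 68 ] 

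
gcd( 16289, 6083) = 7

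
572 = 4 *143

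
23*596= 13708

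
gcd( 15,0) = 15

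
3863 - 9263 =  -5400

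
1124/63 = 17+ 53/63  =  17.84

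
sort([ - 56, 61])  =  [ - 56,61]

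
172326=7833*22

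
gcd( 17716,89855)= 1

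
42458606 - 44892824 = -2434218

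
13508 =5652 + 7856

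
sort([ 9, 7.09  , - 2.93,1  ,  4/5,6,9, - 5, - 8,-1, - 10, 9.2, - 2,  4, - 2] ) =[ - 10, -8 , - 5,-2.93,  -  2, - 2,- 1, 4/5, 1, 4, 6, 7.09,9, 9, 9.2]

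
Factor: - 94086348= - 2^2*3^1*101^1*149^1*521^1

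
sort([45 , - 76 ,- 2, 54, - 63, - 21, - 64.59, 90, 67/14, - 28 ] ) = [ - 76, - 64.59, - 63,-28, - 21, - 2,67/14,45 , 54, 90]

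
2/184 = 1/92= 0.01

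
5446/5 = 5446/5  =  1089.20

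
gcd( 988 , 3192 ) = 76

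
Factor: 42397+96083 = 2^4*3^1*5^1*577^1 = 138480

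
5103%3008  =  2095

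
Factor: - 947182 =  - 2^1*41^1*11551^1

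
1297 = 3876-2579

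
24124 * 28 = 675472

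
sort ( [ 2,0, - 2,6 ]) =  [ - 2,0,2, 6 ] 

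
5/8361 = 5/8361 = 0.00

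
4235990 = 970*4367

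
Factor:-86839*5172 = - 2^2*3^1*37^1*431^1*2347^1 = -449131308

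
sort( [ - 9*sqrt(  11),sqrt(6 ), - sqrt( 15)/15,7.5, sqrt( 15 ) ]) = [ -9*sqrt( 11), - sqrt( 15 ) /15, sqrt( 6 ),sqrt( 15),7.5 ]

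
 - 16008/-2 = 8004/1 =8004.00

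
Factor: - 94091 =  - 37^1*2543^1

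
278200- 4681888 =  - 4403688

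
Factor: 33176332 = 2^2*7^3 * 24181^1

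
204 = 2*102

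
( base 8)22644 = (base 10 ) 9636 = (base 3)111012220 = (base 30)al6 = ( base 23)I4M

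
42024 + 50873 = 92897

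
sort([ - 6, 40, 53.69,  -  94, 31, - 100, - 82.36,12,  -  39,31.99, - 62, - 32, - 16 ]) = [  -  100, - 94, - 82.36, - 62, - 39, - 32 , - 16, - 6,12,31 , 31.99,40,  53.69]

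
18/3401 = 18/3401 = 0.01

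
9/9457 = 9/9457 = 0.00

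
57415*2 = 114830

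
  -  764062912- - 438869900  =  -325193012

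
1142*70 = 79940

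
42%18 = 6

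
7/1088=7/1088=0.01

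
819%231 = 126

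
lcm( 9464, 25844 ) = 671944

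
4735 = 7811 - 3076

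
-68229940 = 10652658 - 78882598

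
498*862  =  429276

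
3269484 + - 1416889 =1852595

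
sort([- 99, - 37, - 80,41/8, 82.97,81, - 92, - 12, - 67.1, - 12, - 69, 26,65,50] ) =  [  -  99, - 92, - 80,  -  69, - 67.1, - 37, - 12,  -  12,41/8,26,50, 65, 81, 82.97]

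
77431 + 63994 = 141425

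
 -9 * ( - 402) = 3618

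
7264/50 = 3632/25 = 145.28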